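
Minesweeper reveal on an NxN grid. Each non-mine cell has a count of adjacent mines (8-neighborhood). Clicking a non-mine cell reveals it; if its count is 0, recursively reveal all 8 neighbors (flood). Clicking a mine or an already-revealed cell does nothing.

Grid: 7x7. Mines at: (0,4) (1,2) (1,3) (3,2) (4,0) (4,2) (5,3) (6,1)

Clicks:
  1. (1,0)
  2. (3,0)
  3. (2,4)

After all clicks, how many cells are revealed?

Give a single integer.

Answer: 9

Derivation:
Click 1 (1,0) count=0: revealed 8 new [(0,0) (0,1) (1,0) (1,1) (2,0) (2,1) (3,0) (3,1)] -> total=8
Click 2 (3,0) count=1: revealed 0 new [(none)] -> total=8
Click 3 (2,4) count=1: revealed 1 new [(2,4)] -> total=9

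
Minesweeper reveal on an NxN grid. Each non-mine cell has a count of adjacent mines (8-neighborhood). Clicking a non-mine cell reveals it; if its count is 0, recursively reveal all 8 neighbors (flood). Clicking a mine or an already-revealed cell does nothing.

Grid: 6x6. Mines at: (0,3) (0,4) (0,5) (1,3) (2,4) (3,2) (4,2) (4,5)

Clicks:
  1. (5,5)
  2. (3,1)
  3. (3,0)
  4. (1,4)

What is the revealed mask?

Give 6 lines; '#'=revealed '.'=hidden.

Answer: ###...
###.#.
###...
##....
##....
##...#

Derivation:
Click 1 (5,5) count=1: revealed 1 new [(5,5)] -> total=1
Click 2 (3,1) count=2: revealed 1 new [(3,1)] -> total=2
Click 3 (3,0) count=0: revealed 14 new [(0,0) (0,1) (0,2) (1,0) (1,1) (1,2) (2,0) (2,1) (2,2) (3,0) (4,0) (4,1) (5,0) (5,1)] -> total=16
Click 4 (1,4) count=5: revealed 1 new [(1,4)] -> total=17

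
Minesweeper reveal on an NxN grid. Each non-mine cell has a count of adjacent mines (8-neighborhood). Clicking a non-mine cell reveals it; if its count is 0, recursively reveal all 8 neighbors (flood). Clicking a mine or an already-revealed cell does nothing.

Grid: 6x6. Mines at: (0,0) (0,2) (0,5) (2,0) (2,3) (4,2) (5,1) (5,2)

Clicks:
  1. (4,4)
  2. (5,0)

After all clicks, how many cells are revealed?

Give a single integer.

Answer: 14

Derivation:
Click 1 (4,4) count=0: revealed 13 new [(1,4) (1,5) (2,4) (2,5) (3,3) (3,4) (3,5) (4,3) (4,4) (4,5) (5,3) (5,4) (5,5)] -> total=13
Click 2 (5,0) count=1: revealed 1 new [(5,0)] -> total=14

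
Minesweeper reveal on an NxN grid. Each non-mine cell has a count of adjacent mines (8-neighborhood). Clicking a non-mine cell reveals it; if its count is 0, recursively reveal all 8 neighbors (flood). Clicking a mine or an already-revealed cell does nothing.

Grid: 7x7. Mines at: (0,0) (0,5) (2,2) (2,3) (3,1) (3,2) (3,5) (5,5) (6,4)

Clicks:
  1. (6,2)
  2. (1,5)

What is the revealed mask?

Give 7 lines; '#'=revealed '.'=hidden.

Answer: .......
.....#.
.......
.......
####...
####...
####...

Derivation:
Click 1 (6,2) count=0: revealed 12 new [(4,0) (4,1) (4,2) (4,3) (5,0) (5,1) (5,2) (5,3) (6,0) (6,1) (6,2) (6,3)] -> total=12
Click 2 (1,5) count=1: revealed 1 new [(1,5)] -> total=13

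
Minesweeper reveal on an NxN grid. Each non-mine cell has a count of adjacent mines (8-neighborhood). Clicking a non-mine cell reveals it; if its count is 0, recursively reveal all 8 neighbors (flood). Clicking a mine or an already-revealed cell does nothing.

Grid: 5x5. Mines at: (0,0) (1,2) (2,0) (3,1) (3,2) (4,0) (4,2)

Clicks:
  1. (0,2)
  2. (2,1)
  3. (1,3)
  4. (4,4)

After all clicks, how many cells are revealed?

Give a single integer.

Answer: 12

Derivation:
Click 1 (0,2) count=1: revealed 1 new [(0,2)] -> total=1
Click 2 (2,1) count=4: revealed 1 new [(2,1)] -> total=2
Click 3 (1,3) count=1: revealed 1 new [(1,3)] -> total=3
Click 4 (4,4) count=0: revealed 9 new [(0,3) (0,4) (1,4) (2,3) (2,4) (3,3) (3,4) (4,3) (4,4)] -> total=12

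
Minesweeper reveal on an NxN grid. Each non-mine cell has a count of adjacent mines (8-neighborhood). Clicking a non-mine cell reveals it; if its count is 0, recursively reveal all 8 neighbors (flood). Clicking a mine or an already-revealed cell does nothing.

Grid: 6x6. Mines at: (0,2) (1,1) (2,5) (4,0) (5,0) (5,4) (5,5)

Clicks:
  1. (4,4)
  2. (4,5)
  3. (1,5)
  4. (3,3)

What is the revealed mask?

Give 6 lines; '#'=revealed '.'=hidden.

Answer: ......
..####
.####.
.####.
.#####
.###..

Derivation:
Click 1 (4,4) count=2: revealed 1 new [(4,4)] -> total=1
Click 2 (4,5) count=2: revealed 1 new [(4,5)] -> total=2
Click 3 (1,5) count=1: revealed 1 new [(1,5)] -> total=3
Click 4 (3,3) count=0: revealed 17 new [(1,2) (1,3) (1,4) (2,1) (2,2) (2,3) (2,4) (3,1) (3,2) (3,3) (3,4) (4,1) (4,2) (4,3) (5,1) (5,2) (5,3)] -> total=20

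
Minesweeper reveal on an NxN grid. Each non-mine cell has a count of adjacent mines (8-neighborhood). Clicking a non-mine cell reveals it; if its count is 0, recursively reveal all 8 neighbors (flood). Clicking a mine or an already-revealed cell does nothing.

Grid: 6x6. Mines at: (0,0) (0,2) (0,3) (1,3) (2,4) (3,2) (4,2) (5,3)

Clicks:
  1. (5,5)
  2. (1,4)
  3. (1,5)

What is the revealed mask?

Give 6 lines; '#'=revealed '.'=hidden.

Click 1 (5,5) count=0: revealed 6 new [(3,4) (3,5) (4,4) (4,5) (5,4) (5,5)] -> total=6
Click 2 (1,4) count=3: revealed 1 new [(1,4)] -> total=7
Click 3 (1,5) count=1: revealed 1 new [(1,5)] -> total=8

Answer: ......
....##
......
....##
....##
....##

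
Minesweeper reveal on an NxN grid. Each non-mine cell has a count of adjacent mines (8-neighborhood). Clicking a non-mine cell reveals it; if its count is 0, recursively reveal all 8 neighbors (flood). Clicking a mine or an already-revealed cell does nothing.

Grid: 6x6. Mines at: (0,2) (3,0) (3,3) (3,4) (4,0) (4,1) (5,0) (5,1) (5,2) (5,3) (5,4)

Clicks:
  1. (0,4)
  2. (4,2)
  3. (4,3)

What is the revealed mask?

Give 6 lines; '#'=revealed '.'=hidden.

Answer: ...###
...###
...###
......
..##..
......

Derivation:
Click 1 (0,4) count=0: revealed 9 new [(0,3) (0,4) (0,5) (1,3) (1,4) (1,5) (2,3) (2,4) (2,5)] -> total=9
Click 2 (4,2) count=5: revealed 1 new [(4,2)] -> total=10
Click 3 (4,3) count=5: revealed 1 new [(4,3)] -> total=11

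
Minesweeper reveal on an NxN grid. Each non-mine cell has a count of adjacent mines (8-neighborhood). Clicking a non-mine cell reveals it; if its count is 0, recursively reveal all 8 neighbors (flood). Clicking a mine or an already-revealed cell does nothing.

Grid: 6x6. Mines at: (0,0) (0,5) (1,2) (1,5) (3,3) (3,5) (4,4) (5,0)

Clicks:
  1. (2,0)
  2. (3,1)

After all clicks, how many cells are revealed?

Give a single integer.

Click 1 (2,0) count=0: revealed 11 new [(1,0) (1,1) (2,0) (2,1) (2,2) (3,0) (3,1) (3,2) (4,0) (4,1) (4,2)] -> total=11
Click 2 (3,1) count=0: revealed 0 new [(none)] -> total=11

Answer: 11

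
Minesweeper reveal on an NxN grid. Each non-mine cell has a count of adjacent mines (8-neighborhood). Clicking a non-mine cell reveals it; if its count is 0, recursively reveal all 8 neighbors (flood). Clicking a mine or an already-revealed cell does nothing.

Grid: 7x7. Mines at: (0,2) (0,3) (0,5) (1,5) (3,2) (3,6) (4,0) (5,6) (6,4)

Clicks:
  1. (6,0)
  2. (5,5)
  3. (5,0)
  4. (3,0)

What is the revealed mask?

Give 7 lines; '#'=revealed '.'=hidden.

Answer: .......
.......
.......
#......
.###...
####.#.
####...

Derivation:
Click 1 (6,0) count=0: revealed 11 new [(4,1) (4,2) (4,3) (5,0) (5,1) (5,2) (5,3) (6,0) (6,1) (6,2) (6,3)] -> total=11
Click 2 (5,5) count=2: revealed 1 new [(5,5)] -> total=12
Click 3 (5,0) count=1: revealed 0 new [(none)] -> total=12
Click 4 (3,0) count=1: revealed 1 new [(3,0)] -> total=13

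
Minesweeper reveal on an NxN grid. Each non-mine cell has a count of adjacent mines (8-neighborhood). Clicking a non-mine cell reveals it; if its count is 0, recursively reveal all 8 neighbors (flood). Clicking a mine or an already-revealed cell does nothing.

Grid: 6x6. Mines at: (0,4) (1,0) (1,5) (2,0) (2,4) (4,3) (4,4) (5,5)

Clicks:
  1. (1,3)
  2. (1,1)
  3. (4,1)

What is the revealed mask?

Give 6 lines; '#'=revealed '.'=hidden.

Answer: ......
.#.#..
......
###...
###...
###...

Derivation:
Click 1 (1,3) count=2: revealed 1 new [(1,3)] -> total=1
Click 2 (1,1) count=2: revealed 1 new [(1,1)] -> total=2
Click 3 (4,1) count=0: revealed 9 new [(3,0) (3,1) (3,2) (4,0) (4,1) (4,2) (5,0) (5,1) (5,2)] -> total=11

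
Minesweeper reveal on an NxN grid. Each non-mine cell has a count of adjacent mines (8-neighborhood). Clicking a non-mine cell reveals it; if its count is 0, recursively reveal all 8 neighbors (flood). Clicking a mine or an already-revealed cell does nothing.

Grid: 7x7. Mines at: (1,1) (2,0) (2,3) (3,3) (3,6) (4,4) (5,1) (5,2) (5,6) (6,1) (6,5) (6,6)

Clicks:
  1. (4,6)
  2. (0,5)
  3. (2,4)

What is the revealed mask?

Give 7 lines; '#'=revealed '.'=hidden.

Answer: ..#####
..#####
....###
.......
......#
.......
.......

Derivation:
Click 1 (4,6) count=2: revealed 1 new [(4,6)] -> total=1
Click 2 (0,5) count=0: revealed 13 new [(0,2) (0,3) (0,4) (0,5) (0,6) (1,2) (1,3) (1,4) (1,5) (1,6) (2,4) (2,5) (2,6)] -> total=14
Click 3 (2,4) count=2: revealed 0 new [(none)] -> total=14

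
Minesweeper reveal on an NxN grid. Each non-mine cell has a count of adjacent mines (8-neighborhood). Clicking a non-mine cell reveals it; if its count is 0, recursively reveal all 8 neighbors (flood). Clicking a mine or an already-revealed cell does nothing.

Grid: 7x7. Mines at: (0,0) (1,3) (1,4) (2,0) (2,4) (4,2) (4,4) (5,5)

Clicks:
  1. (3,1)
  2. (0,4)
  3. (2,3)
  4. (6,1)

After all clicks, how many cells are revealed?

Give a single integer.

Answer: 16

Derivation:
Click 1 (3,1) count=2: revealed 1 new [(3,1)] -> total=1
Click 2 (0,4) count=2: revealed 1 new [(0,4)] -> total=2
Click 3 (2,3) count=3: revealed 1 new [(2,3)] -> total=3
Click 4 (6,1) count=0: revealed 13 new [(3,0) (4,0) (4,1) (5,0) (5,1) (5,2) (5,3) (5,4) (6,0) (6,1) (6,2) (6,3) (6,4)] -> total=16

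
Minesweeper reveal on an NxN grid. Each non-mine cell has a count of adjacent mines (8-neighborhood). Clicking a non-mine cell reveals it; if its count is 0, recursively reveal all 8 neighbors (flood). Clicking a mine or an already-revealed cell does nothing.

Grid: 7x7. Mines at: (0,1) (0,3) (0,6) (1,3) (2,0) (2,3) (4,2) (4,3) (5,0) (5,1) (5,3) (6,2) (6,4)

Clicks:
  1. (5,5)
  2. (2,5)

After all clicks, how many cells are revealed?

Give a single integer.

Click 1 (5,5) count=1: revealed 1 new [(5,5)] -> total=1
Click 2 (2,5) count=0: revealed 16 new [(1,4) (1,5) (1,6) (2,4) (2,5) (2,6) (3,4) (3,5) (3,6) (4,4) (4,5) (4,6) (5,4) (5,6) (6,5) (6,6)] -> total=17

Answer: 17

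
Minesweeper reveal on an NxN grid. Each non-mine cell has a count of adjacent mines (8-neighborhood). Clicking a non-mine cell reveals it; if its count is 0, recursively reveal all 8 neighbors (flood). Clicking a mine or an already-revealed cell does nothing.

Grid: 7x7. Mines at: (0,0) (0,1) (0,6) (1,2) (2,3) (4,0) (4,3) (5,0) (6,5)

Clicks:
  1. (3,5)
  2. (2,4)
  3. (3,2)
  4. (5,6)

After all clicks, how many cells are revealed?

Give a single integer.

Answer: 16

Derivation:
Click 1 (3,5) count=0: revealed 15 new [(1,4) (1,5) (1,6) (2,4) (2,5) (2,6) (3,4) (3,5) (3,6) (4,4) (4,5) (4,6) (5,4) (5,5) (5,6)] -> total=15
Click 2 (2,4) count=1: revealed 0 new [(none)] -> total=15
Click 3 (3,2) count=2: revealed 1 new [(3,2)] -> total=16
Click 4 (5,6) count=1: revealed 0 new [(none)] -> total=16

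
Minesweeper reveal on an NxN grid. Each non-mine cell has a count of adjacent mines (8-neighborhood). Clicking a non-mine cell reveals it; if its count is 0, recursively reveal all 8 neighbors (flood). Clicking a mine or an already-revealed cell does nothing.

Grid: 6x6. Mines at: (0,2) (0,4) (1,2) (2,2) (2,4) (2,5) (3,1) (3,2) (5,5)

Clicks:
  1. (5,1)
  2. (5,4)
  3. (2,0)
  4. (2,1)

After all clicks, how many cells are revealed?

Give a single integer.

Answer: 12

Derivation:
Click 1 (5,1) count=0: revealed 10 new [(4,0) (4,1) (4,2) (4,3) (4,4) (5,0) (5,1) (5,2) (5,3) (5,4)] -> total=10
Click 2 (5,4) count=1: revealed 0 new [(none)] -> total=10
Click 3 (2,0) count=1: revealed 1 new [(2,0)] -> total=11
Click 4 (2,1) count=4: revealed 1 new [(2,1)] -> total=12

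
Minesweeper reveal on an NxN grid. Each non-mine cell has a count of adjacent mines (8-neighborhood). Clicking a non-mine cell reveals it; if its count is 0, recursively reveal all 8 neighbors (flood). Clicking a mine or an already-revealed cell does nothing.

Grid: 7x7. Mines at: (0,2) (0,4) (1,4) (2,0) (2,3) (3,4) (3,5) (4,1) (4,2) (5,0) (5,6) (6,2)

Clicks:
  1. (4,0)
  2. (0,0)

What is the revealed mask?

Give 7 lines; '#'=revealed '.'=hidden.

Click 1 (4,0) count=2: revealed 1 new [(4,0)] -> total=1
Click 2 (0,0) count=0: revealed 4 new [(0,0) (0,1) (1,0) (1,1)] -> total=5

Answer: ##.....
##.....
.......
.......
#......
.......
.......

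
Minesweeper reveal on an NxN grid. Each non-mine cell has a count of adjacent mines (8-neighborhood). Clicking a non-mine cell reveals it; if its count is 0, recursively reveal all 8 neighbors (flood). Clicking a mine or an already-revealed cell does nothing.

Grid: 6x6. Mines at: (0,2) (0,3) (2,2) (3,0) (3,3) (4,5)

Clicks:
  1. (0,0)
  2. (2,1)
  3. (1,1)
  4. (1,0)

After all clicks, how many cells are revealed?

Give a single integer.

Click 1 (0,0) count=0: revealed 6 new [(0,0) (0,1) (1,0) (1,1) (2,0) (2,1)] -> total=6
Click 2 (2,1) count=2: revealed 0 new [(none)] -> total=6
Click 3 (1,1) count=2: revealed 0 new [(none)] -> total=6
Click 4 (1,0) count=0: revealed 0 new [(none)] -> total=6

Answer: 6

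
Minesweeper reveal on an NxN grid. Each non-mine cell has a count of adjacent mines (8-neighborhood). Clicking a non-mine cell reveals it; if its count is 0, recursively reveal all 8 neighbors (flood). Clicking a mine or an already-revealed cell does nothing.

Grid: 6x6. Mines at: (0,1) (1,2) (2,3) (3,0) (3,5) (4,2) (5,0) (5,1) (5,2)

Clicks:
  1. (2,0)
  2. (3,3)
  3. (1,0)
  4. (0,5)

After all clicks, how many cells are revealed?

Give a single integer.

Click 1 (2,0) count=1: revealed 1 new [(2,0)] -> total=1
Click 2 (3,3) count=2: revealed 1 new [(3,3)] -> total=2
Click 3 (1,0) count=1: revealed 1 new [(1,0)] -> total=3
Click 4 (0,5) count=0: revealed 8 new [(0,3) (0,4) (0,5) (1,3) (1,4) (1,5) (2,4) (2,5)] -> total=11

Answer: 11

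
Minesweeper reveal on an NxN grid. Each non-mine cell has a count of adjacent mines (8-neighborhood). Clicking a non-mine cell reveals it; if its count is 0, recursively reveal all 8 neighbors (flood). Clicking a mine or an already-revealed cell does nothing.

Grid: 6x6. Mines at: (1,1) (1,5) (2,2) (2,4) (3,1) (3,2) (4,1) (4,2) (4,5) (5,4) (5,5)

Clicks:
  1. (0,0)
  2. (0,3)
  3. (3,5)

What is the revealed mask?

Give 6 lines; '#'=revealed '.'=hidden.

Click 1 (0,0) count=1: revealed 1 new [(0,0)] -> total=1
Click 2 (0,3) count=0: revealed 6 new [(0,2) (0,3) (0,4) (1,2) (1,3) (1,4)] -> total=7
Click 3 (3,5) count=2: revealed 1 new [(3,5)] -> total=8

Answer: #.###.
..###.
......
.....#
......
......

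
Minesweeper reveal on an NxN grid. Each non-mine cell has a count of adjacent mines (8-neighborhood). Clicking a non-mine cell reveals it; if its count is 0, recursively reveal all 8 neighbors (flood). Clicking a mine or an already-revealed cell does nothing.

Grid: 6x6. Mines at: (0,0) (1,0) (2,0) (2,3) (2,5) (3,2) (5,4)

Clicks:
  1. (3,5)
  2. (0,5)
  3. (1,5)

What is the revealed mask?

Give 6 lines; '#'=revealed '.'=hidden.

Answer: .#####
.#####
......
.....#
......
......

Derivation:
Click 1 (3,5) count=1: revealed 1 new [(3,5)] -> total=1
Click 2 (0,5) count=0: revealed 10 new [(0,1) (0,2) (0,3) (0,4) (0,5) (1,1) (1,2) (1,3) (1,4) (1,5)] -> total=11
Click 3 (1,5) count=1: revealed 0 new [(none)] -> total=11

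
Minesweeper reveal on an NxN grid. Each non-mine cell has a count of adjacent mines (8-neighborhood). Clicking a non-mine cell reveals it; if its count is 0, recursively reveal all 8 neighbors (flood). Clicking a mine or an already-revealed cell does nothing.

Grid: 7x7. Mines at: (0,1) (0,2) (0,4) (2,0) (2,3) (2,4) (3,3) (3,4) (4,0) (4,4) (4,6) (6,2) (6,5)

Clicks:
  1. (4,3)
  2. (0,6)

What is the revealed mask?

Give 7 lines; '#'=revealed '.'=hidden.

Answer: .....##
.....##
.....##
.....##
...#...
.......
.......

Derivation:
Click 1 (4,3) count=3: revealed 1 new [(4,3)] -> total=1
Click 2 (0,6) count=0: revealed 8 new [(0,5) (0,6) (1,5) (1,6) (2,5) (2,6) (3,5) (3,6)] -> total=9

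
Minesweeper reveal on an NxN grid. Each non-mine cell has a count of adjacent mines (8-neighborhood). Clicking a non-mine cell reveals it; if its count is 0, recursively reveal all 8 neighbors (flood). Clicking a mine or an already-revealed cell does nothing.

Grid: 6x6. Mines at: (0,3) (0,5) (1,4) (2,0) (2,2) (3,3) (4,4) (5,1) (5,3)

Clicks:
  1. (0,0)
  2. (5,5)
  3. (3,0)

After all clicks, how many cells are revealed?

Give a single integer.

Answer: 8

Derivation:
Click 1 (0,0) count=0: revealed 6 new [(0,0) (0,1) (0,2) (1,0) (1,1) (1,2)] -> total=6
Click 2 (5,5) count=1: revealed 1 new [(5,5)] -> total=7
Click 3 (3,0) count=1: revealed 1 new [(3,0)] -> total=8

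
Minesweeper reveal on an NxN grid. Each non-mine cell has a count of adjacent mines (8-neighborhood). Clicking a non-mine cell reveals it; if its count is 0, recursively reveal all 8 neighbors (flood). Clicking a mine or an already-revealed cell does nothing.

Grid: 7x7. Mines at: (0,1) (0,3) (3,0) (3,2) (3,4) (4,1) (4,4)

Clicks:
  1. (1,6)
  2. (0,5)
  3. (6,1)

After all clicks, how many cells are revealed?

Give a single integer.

Click 1 (1,6) count=0: revealed 27 new [(0,4) (0,5) (0,6) (1,4) (1,5) (1,6) (2,4) (2,5) (2,6) (3,5) (3,6) (4,5) (4,6) (5,0) (5,1) (5,2) (5,3) (5,4) (5,5) (5,6) (6,0) (6,1) (6,2) (6,3) (6,4) (6,5) (6,6)] -> total=27
Click 2 (0,5) count=0: revealed 0 new [(none)] -> total=27
Click 3 (6,1) count=0: revealed 0 new [(none)] -> total=27

Answer: 27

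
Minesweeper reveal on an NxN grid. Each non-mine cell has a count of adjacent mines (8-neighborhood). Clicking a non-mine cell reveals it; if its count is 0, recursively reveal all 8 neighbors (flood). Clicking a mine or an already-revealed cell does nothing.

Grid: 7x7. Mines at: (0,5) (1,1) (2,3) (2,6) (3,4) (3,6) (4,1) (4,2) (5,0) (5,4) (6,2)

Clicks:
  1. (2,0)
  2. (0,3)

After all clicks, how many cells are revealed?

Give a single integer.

Click 1 (2,0) count=1: revealed 1 new [(2,0)] -> total=1
Click 2 (0,3) count=0: revealed 6 new [(0,2) (0,3) (0,4) (1,2) (1,3) (1,4)] -> total=7

Answer: 7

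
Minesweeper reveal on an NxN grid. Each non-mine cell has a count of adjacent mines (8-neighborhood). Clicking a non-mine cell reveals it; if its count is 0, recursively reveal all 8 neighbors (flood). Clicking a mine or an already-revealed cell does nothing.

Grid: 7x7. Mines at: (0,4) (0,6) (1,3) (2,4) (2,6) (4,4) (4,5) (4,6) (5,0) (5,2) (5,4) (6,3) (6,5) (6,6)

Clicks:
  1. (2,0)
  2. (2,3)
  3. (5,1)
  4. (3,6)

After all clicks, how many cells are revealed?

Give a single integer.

Answer: 20

Derivation:
Click 1 (2,0) count=0: revealed 18 new [(0,0) (0,1) (0,2) (1,0) (1,1) (1,2) (2,0) (2,1) (2,2) (2,3) (3,0) (3,1) (3,2) (3,3) (4,0) (4,1) (4,2) (4,3)] -> total=18
Click 2 (2,3) count=2: revealed 0 new [(none)] -> total=18
Click 3 (5,1) count=2: revealed 1 new [(5,1)] -> total=19
Click 4 (3,6) count=3: revealed 1 new [(3,6)] -> total=20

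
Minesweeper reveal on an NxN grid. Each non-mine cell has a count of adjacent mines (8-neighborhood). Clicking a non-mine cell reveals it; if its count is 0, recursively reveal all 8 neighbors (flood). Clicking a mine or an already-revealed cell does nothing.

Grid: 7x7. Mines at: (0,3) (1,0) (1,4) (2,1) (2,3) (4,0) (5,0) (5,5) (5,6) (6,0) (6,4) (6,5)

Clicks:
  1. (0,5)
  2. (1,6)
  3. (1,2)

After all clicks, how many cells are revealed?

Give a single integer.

Answer: 14

Derivation:
Click 1 (0,5) count=1: revealed 1 new [(0,5)] -> total=1
Click 2 (1,6) count=0: revealed 12 new [(0,6) (1,5) (1,6) (2,4) (2,5) (2,6) (3,4) (3,5) (3,6) (4,4) (4,5) (4,6)] -> total=13
Click 3 (1,2) count=3: revealed 1 new [(1,2)] -> total=14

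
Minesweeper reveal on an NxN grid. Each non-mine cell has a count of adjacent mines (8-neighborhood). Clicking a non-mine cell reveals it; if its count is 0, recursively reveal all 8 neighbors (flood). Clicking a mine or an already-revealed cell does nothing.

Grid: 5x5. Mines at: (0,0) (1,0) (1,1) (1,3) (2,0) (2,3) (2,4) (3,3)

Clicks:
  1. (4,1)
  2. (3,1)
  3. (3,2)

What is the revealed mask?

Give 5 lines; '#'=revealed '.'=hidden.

Answer: .....
.....
.....
###..
###..

Derivation:
Click 1 (4,1) count=0: revealed 6 new [(3,0) (3,1) (3,2) (4,0) (4,1) (4,2)] -> total=6
Click 2 (3,1) count=1: revealed 0 new [(none)] -> total=6
Click 3 (3,2) count=2: revealed 0 new [(none)] -> total=6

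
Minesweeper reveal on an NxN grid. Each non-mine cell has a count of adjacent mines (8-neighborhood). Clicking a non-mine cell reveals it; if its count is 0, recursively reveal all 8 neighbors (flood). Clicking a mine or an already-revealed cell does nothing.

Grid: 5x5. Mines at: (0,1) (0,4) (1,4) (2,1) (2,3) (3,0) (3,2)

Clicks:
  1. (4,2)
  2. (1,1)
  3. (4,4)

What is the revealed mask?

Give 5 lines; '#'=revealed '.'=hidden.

Click 1 (4,2) count=1: revealed 1 new [(4,2)] -> total=1
Click 2 (1,1) count=2: revealed 1 new [(1,1)] -> total=2
Click 3 (4,4) count=0: revealed 4 new [(3,3) (3,4) (4,3) (4,4)] -> total=6

Answer: .....
.#...
.....
...##
..###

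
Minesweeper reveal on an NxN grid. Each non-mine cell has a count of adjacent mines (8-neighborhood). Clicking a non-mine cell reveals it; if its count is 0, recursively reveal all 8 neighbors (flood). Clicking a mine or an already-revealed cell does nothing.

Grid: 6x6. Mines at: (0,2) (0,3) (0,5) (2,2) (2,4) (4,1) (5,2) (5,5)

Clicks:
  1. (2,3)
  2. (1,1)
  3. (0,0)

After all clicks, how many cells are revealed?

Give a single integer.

Answer: 9

Derivation:
Click 1 (2,3) count=2: revealed 1 new [(2,3)] -> total=1
Click 2 (1,1) count=2: revealed 1 new [(1,1)] -> total=2
Click 3 (0,0) count=0: revealed 7 new [(0,0) (0,1) (1,0) (2,0) (2,1) (3,0) (3,1)] -> total=9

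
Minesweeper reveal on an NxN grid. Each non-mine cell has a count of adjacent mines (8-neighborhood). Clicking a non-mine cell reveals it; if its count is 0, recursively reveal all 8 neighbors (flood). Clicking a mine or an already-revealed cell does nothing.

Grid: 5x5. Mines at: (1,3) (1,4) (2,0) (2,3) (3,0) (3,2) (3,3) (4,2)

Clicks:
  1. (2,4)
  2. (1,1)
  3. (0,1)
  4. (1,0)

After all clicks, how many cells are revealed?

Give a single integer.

Click 1 (2,4) count=4: revealed 1 new [(2,4)] -> total=1
Click 2 (1,1) count=1: revealed 1 new [(1,1)] -> total=2
Click 3 (0,1) count=0: revealed 5 new [(0,0) (0,1) (0,2) (1,0) (1,2)] -> total=7
Click 4 (1,0) count=1: revealed 0 new [(none)] -> total=7

Answer: 7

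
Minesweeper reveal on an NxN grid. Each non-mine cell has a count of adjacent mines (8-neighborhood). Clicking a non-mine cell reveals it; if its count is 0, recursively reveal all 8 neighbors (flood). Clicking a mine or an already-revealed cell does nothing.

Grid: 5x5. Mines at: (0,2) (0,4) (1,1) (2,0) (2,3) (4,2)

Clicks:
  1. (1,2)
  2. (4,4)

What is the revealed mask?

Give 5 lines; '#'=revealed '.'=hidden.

Click 1 (1,2) count=3: revealed 1 new [(1,2)] -> total=1
Click 2 (4,4) count=0: revealed 4 new [(3,3) (3,4) (4,3) (4,4)] -> total=5

Answer: .....
..#..
.....
...##
...##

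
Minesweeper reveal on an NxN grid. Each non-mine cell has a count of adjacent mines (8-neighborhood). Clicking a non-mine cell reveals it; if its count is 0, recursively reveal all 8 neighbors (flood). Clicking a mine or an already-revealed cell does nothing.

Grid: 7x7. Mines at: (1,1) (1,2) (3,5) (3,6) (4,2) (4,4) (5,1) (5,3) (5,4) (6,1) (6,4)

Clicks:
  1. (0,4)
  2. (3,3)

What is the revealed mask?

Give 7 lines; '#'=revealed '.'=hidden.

Answer: ...####
...####
...####
...#...
.......
.......
.......

Derivation:
Click 1 (0,4) count=0: revealed 12 new [(0,3) (0,4) (0,5) (0,6) (1,3) (1,4) (1,5) (1,6) (2,3) (2,4) (2,5) (2,6)] -> total=12
Click 2 (3,3) count=2: revealed 1 new [(3,3)] -> total=13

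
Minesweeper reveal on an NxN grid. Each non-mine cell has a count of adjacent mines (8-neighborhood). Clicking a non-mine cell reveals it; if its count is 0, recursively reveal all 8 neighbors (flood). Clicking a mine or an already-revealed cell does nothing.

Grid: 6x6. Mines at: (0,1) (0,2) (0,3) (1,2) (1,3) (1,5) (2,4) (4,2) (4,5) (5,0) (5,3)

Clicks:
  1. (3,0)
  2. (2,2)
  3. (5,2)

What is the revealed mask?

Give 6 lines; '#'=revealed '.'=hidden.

Click 1 (3,0) count=0: revealed 8 new [(1,0) (1,1) (2,0) (2,1) (3,0) (3,1) (4,0) (4,1)] -> total=8
Click 2 (2,2) count=2: revealed 1 new [(2,2)] -> total=9
Click 3 (5,2) count=2: revealed 1 new [(5,2)] -> total=10

Answer: ......
##....
###...
##....
##....
..#...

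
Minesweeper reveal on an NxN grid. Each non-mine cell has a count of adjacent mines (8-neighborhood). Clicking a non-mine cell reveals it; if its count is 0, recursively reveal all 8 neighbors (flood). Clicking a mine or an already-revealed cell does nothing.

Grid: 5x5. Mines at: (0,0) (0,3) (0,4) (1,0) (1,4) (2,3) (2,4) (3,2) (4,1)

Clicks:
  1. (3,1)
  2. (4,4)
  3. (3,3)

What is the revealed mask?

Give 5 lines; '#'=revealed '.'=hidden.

Click 1 (3,1) count=2: revealed 1 new [(3,1)] -> total=1
Click 2 (4,4) count=0: revealed 4 new [(3,3) (3,4) (4,3) (4,4)] -> total=5
Click 3 (3,3) count=3: revealed 0 new [(none)] -> total=5

Answer: .....
.....
.....
.#.##
...##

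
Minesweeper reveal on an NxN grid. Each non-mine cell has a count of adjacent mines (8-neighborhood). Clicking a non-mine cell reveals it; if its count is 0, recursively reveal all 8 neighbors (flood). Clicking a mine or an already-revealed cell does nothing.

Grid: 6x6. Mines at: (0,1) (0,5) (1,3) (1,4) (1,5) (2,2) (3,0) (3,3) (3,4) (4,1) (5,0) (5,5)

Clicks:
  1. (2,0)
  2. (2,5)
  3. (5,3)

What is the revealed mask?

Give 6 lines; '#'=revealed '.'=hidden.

Click 1 (2,0) count=1: revealed 1 new [(2,0)] -> total=1
Click 2 (2,5) count=3: revealed 1 new [(2,5)] -> total=2
Click 3 (5,3) count=0: revealed 6 new [(4,2) (4,3) (4,4) (5,2) (5,3) (5,4)] -> total=8

Answer: ......
......
#....#
......
..###.
..###.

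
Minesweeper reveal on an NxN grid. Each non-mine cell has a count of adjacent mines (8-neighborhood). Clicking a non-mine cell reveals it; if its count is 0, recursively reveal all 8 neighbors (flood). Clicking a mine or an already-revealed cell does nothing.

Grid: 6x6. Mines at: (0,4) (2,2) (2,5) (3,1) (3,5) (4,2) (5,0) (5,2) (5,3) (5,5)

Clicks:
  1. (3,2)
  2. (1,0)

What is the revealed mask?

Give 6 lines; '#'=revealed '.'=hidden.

Answer: ####..
####..
##....
..#...
......
......

Derivation:
Click 1 (3,2) count=3: revealed 1 new [(3,2)] -> total=1
Click 2 (1,0) count=0: revealed 10 new [(0,0) (0,1) (0,2) (0,3) (1,0) (1,1) (1,2) (1,3) (2,0) (2,1)] -> total=11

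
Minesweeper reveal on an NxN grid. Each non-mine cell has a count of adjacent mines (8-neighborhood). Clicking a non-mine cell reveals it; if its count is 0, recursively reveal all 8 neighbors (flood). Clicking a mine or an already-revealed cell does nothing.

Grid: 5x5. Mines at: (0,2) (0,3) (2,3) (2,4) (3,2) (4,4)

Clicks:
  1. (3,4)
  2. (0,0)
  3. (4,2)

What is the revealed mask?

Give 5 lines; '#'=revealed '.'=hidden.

Answer: ##...
##...
##...
##..#
###..

Derivation:
Click 1 (3,4) count=3: revealed 1 new [(3,4)] -> total=1
Click 2 (0,0) count=0: revealed 10 new [(0,0) (0,1) (1,0) (1,1) (2,0) (2,1) (3,0) (3,1) (4,0) (4,1)] -> total=11
Click 3 (4,2) count=1: revealed 1 new [(4,2)] -> total=12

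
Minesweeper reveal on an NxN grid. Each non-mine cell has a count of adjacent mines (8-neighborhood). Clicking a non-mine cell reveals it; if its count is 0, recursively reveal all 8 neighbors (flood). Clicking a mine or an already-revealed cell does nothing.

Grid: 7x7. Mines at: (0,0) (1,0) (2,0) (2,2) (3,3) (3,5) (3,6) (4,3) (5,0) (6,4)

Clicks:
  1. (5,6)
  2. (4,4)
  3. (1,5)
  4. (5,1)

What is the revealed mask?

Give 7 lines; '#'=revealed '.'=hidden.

Answer: .######
.######
...####
.......
....###
.#...##
.....##

Derivation:
Click 1 (5,6) count=0: revealed 6 new [(4,5) (4,6) (5,5) (5,6) (6,5) (6,6)] -> total=6
Click 2 (4,4) count=3: revealed 1 new [(4,4)] -> total=7
Click 3 (1,5) count=0: revealed 16 new [(0,1) (0,2) (0,3) (0,4) (0,5) (0,6) (1,1) (1,2) (1,3) (1,4) (1,5) (1,6) (2,3) (2,4) (2,5) (2,6)] -> total=23
Click 4 (5,1) count=1: revealed 1 new [(5,1)] -> total=24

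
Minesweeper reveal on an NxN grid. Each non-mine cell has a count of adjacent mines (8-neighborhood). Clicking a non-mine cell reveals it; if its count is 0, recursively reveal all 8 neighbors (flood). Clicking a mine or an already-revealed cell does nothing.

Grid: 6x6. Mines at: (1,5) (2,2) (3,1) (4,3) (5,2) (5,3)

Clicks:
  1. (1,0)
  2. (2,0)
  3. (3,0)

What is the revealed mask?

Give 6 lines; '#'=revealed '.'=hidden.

Click 1 (1,0) count=0: revealed 12 new [(0,0) (0,1) (0,2) (0,3) (0,4) (1,0) (1,1) (1,2) (1,3) (1,4) (2,0) (2,1)] -> total=12
Click 2 (2,0) count=1: revealed 0 new [(none)] -> total=12
Click 3 (3,0) count=1: revealed 1 new [(3,0)] -> total=13

Answer: #####.
#####.
##....
#.....
......
......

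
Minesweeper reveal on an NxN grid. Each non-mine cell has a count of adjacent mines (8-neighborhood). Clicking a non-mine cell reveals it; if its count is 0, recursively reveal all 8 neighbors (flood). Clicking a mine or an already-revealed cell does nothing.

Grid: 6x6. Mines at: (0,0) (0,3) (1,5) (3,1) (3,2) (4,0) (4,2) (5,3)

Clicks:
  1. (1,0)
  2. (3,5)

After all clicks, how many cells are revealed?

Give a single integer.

Answer: 12

Derivation:
Click 1 (1,0) count=1: revealed 1 new [(1,0)] -> total=1
Click 2 (3,5) count=0: revealed 11 new [(2,3) (2,4) (2,5) (3,3) (3,4) (3,5) (4,3) (4,4) (4,5) (5,4) (5,5)] -> total=12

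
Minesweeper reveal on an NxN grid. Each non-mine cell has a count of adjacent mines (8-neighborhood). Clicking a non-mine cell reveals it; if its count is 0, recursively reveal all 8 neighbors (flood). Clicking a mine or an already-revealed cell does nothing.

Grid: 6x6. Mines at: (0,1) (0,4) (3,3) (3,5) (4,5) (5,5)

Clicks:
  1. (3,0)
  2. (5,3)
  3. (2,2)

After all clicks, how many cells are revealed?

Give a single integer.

Click 1 (3,0) count=0: revealed 19 new [(1,0) (1,1) (1,2) (2,0) (2,1) (2,2) (3,0) (3,1) (3,2) (4,0) (4,1) (4,2) (4,3) (4,4) (5,0) (5,1) (5,2) (5,3) (5,4)] -> total=19
Click 2 (5,3) count=0: revealed 0 new [(none)] -> total=19
Click 3 (2,2) count=1: revealed 0 new [(none)] -> total=19

Answer: 19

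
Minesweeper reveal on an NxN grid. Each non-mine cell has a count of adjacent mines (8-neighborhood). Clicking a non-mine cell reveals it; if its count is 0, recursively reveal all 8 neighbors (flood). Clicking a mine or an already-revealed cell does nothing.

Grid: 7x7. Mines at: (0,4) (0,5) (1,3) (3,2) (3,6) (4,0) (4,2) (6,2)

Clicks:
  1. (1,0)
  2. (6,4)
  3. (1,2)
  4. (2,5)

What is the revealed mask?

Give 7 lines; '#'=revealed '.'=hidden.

Click 1 (1,0) count=0: revealed 11 new [(0,0) (0,1) (0,2) (1,0) (1,1) (1,2) (2,0) (2,1) (2,2) (3,0) (3,1)] -> total=11
Click 2 (6,4) count=0: revealed 18 new [(2,3) (2,4) (2,5) (3,3) (3,4) (3,5) (4,3) (4,4) (4,5) (4,6) (5,3) (5,4) (5,5) (5,6) (6,3) (6,4) (6,5) (6,6)] -> total=29
Click 3 (1,2) count=1: revealed 0 new [(none)] -> total=29
Click 4 (2,5) count=1: revealed 0 new [(none)] -> total=29

Answer: ###....
###....
######.
##.###.
...####
...####
...####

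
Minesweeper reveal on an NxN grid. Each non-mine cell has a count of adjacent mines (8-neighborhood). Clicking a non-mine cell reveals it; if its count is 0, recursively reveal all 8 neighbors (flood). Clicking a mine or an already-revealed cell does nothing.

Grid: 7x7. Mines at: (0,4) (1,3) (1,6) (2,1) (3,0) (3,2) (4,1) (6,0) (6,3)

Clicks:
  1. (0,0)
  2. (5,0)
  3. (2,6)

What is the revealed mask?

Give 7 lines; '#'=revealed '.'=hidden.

Click 1 (0,0) count=0: revealed 6 new [(0,0) (0,1) (0,2) (1,0) (1,1) (1,2)] -> total=6
Click 2 (5,0) count=2: revealed 1 new [(5,0)] -> total=7
Click 3 (2,6) count=1: revealed 1 new [(2,6)] -> total=8

Answer: ###....
###....
......#
.......
.......
#......
.......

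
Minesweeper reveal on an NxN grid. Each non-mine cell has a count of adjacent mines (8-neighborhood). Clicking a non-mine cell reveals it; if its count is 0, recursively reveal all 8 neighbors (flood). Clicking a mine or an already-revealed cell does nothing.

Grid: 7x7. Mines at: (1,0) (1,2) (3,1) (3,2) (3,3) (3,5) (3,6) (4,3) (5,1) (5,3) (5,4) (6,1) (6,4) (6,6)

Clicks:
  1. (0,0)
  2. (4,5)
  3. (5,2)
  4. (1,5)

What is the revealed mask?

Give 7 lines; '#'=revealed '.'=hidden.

Click 1 (0,0) count=1: revealed 1 new [(0,0)] -> total=1
Click 2 (4,5) count=3: revealed 1 new [(4,5)] -> total=2
Click 3 (5,2) count=4: revealed 1 new [(5,2)] -> total=3
Click 4 (1,5) count=0: revealed 12 new [(0,3) (0,4) (0,5) (0,6) (1,3) (1,4) (1,5) (1,6) (2,3) (2,4) (2,5) (2,6)] -> total=15

Answer: #..####
...####
...####
.......
.....#.
..#....
.......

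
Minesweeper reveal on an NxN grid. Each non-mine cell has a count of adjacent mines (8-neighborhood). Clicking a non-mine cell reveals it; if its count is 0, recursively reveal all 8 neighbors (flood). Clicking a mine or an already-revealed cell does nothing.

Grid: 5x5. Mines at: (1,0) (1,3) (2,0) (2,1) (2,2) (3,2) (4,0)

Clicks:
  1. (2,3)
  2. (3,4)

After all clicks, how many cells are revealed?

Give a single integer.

Answer: 6

Derivation:
Click 1 (2,3) count=3: revealed 1 new [(2,3)] -> total=1
Click 2 (3,4) count=0: revealed 5 new [(2,4) (3,3) (3,4) (4,3) (4,4)] -> total=6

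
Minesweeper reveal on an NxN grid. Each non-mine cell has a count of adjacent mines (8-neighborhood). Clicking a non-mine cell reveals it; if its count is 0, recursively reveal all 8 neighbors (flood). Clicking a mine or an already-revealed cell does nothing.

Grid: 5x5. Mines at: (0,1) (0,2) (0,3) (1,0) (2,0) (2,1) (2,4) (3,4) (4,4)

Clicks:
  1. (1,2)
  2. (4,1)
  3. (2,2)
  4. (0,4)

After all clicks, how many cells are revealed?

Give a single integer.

Click 1 (1,2) count=4: revealed 1 new [(1,2)] -> total=1
Click 2 (4,1) count=0: revealed 8 new [(3,0) (3,1) (3,2) (3,3) (4,0) (4,1) (4,2) (4,3)] -> total=9
Click 3 (2,2) count=1: revealed 1 new [(2,2)] -> total=10
Click 4 (0,4) count=1: revealed 1 new [(0,4)] -> total=11

Answer: 11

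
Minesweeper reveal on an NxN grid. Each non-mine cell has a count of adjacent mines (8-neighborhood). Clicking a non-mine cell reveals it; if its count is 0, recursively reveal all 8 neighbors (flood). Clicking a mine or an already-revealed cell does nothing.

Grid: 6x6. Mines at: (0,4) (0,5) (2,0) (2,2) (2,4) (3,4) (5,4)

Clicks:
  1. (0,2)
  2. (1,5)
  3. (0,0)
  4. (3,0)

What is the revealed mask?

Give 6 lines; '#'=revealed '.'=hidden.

Answer: ####..
####.#
......
#.....
......
......

Derivation:
Click 1 (0,2) count=0: revealed 8 new [(0,0) (0,1) (0,2) (0,3) (1,0) (1,1) (1,2) (1,3)] -> total=8
Click 2 (1,5) count=3: revealed 1 new [(1,5)] -> total=9
Click 3 (0,0) count=0: revealed 0 new [(none)] -> total=9
Click 4 (3,0) count=1: revealed 1 new [(3,0)] -> total=10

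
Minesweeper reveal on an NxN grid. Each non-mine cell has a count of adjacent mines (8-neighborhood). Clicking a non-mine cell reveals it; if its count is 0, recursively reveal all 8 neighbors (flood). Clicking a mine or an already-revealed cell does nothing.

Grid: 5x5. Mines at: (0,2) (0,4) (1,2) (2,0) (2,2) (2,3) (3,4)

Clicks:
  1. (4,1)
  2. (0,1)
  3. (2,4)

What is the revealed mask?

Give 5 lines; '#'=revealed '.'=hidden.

Click 1 (4,1) count=0: revealed 8 new [(3,0) (3,1) (3,2) (3,3) (4,0) (4,1) (4,2) (4,3)] -> total=8
Click 2 (0,1) count=2: revealed 1 new [(0,1)] -> total=9
Click 3 (2,4) count=2: revealed 1 new [(2,4)] -> total=10

Answer: .#...
.....
....#
####.
####.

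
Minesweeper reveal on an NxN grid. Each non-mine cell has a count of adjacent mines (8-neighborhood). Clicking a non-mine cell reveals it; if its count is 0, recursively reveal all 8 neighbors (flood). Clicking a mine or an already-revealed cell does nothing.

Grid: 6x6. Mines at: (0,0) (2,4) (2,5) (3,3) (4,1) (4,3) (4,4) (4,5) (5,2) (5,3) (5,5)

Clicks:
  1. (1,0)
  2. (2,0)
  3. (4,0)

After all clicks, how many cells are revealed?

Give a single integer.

Answer: 19

Derivation:
Click 1 (1,0) count=1: revealed 1 new [(1,0)] -> total=1
Click 2 (2,0) count=0: revealed 17 new [(0,1) (0,2) (0,3) (0,4) (0,5) (1,1) (1,2) (1,3) (1,4) (1,5) (2,0) (2,1) (2,2) (2,3) (3,0) (3,1) (3,2)] -> total=18
Click 3 (4,0) count=1: revealed 1 new [(4,0)] -> total=19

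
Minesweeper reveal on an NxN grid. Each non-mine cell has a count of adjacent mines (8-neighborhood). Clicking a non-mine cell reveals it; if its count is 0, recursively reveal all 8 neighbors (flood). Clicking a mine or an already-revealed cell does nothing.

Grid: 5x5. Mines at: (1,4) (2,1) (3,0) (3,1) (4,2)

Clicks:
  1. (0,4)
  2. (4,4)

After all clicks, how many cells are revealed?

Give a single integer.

Answer: 7

Derivation:
Click 1 (0,4) count=1: revealed 1 new [(0,4)] -> total=1
Click 2 (4,4) count=0: revealed 6 new [(2,3) (2,4) (3,3) (3,4) (4,3) (4,4)] -> total=7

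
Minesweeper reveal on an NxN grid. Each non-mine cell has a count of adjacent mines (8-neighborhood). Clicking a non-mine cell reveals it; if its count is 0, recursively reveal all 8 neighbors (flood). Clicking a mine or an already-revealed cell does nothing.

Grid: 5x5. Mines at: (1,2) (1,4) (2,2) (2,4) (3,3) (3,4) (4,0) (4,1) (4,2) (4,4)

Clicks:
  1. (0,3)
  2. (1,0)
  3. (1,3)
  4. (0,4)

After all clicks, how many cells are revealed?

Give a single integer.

Answer: 11

Derivation:
Click 1 (0,3) count=2: revealed 1 new [(0,3)] -> total=1
Click 2 (1,0) count=0: revealed 8 new [(0,0) (0,1) (1,0) (1,1) (2,0) (2,1) (3,0) (3,1)] -> total=9
Click 3 (1,3) count=4: revealed 1 new [(1,3)] -> total=10
Click 4 (0,4) count=1: revealed 1 new [(0,4)] -> total=11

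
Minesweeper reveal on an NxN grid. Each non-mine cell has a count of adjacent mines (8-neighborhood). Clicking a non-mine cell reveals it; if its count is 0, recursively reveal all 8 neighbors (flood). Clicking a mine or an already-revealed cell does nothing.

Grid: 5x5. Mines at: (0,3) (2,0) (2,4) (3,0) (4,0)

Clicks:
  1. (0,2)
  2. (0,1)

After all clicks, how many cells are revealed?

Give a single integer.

Click 1 (0,2) count=1: revealed 1 new [(0,2)] -> total=1
Click 2 (0,1) count=0: revealed 5 new [(0,0) (0,1) (1,0) (1,1) (1,2)] -> total=6

Answer: 6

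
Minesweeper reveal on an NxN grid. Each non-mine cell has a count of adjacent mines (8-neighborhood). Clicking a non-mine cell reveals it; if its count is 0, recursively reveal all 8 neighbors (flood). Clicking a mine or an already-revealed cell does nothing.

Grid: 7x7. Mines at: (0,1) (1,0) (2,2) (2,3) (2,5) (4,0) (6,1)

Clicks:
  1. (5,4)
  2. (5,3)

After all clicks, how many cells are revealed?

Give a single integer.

Click 1 (5,4) count=0: revealed 23 new [(3,1) (3,2) (3,3) (3,4) (3,5) (3,6) (4,1) (4,2) (4,3) (4,4) (4,5) (4,6) (5,1) (5,2) (5,3) (5,4) (5,5) (5,6) (6,2) (6,3) (6,4) (6,5) (6,6)] -> total=23
Click 2 (5,3) count=0: revealed 0 new [(none)] -> total=23

Answer: 23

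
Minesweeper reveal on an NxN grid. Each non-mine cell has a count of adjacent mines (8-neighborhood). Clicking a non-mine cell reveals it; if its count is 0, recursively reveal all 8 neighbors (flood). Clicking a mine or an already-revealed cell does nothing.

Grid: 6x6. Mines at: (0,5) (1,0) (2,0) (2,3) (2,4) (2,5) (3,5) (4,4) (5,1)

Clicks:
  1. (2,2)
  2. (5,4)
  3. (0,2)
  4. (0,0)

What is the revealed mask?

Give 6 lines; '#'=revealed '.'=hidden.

Answer: #####.
.####.
..#...
......
......
....#.

Derivation:
Click 1 (2,2) count=1: revealed 1 new [(2,2)] -> total=1
Click 2 (5,4) count=1: revealed 1 new [(5,4)] -> total=2
Click 3 (0,2) count=0: revealed 8 new [(0,1) (0,2) (0,3) (0,4) (1,1) (1,2) (1,3) (1,4)] -> total=10
Click 4 (0,0) count=1: revealed 1 new [(0,0)] -> total=11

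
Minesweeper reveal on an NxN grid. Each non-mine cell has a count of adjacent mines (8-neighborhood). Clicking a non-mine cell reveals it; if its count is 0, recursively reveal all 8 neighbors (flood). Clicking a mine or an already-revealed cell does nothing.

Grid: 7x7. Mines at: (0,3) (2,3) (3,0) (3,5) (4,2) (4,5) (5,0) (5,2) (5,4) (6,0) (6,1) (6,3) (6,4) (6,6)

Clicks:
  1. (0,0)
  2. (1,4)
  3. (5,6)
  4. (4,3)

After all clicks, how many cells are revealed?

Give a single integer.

Click 1 (0,0) count=0: revealed 9 new [(0,0) (0,1) (0,2) (1,0) (1,1) (1,2) (2,0) (2,1) (2,2)] -> total=9
Click 2 (1,4) count=2: revealed 1 new [(1,4)] -> total=10
Click 3 (5,6) count=2: revealed 1 new [(5,6)] -> total=11
Click 4 (4,3) count=3: revealed 1 new [(4,3)] -> total=12

Answer: 12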